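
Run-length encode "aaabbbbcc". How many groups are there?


Input: aaabbbbcc
Scanning for consecutive runs:
  Group 1: 'a' x 3 (positions 0-2)
  Group 2: 'b' x 4 (positions 3-6)
  Group 3: 'c' x 2 (positions 7-8)
Total groups: 3

3


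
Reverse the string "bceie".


Input: bceie
Reading characters right to left:
  Position 4: 'e'
  Position 3: 'i'
  Position 2: 'e'
  Position 1: 'c'
  Position 0: 'b'
Reversed: eiecb

eiecb


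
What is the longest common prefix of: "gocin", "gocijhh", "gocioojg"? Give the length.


Words: gocin, gocijhh, gocioojg
  Position 0: all 'g' => match
  Position 1: all 'o' => match
  Position 2: all 'c' => match
  Position 3: all 'i' => match
  Position 4: ('n', 'j', 'o') => mismatch, stop
LCP = "goci" (length 4)

4


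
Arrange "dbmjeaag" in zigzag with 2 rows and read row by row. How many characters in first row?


Zigzag "dbmjeaag" into 2 rows:
Placing characters:
  'd' => row 0
  'b' => row 1
  'm' => row 0
  'j' => row 1
  'e' => row 0
  'a' => row 1
  'a' => row 0
  'g' => row 1
Rows:
  Row 0: "dmea"
  Row 1: "bjag"
First row length: 4

4


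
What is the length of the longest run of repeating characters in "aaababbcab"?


Input: "aaababbcab"
Scanning for longest run:
  Position 1 ('a'): continues run of 'a', length=2
  Position 2 ('a'): continues run of 'a', length=3
  Position 3 ('b'): new char, reset run to 1
  Position 4 ('a'): new char, reset run to 1
  Position 5 ('b'): new char, reset run to 1
  Position 6 ('b'): continues run of 'b', length=2
  Position 7 ('c'): new char, reset run to 1
  Position 8 ('a'): new char, reset run to 1
  Position 9 ('b'): new char, reset run to 1
Longest run: 'a' with length 3

3


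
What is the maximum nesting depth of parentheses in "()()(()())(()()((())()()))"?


Input: "()()(()())(()()((())()()))"
Tracking depth:
  Position 0 '(': depth becomes 1
  Position 1 ')': depth becomes 0
  Position 2 '(': depth becomes 1
  Position 3 ')': depth becomes 0
  Position 4 '(': depth becomes 1
  Position 5 '(': depth becomes 2
  Position 6 ')': depth becomes 1
  Position 7 '(': depth becomes 2
  Position 8 ')': depth becomes 1
  Position 9 ')': depth becomes 0
  Position 10 '(': depth becomes 1
  Position 11 '(': depth becomes 2
  Position 12 ')': depth becomes 1
  Position 13 '(': depth becomes 2
  Position 14 ')': depth becomes 1
  Position 15 '(': depth becomes 2
  Position 16 '(': depth becomes 3
  Position 17 '(': depth becomes 4
  Position 18 ')': depth becomes 3
  Position 19 ')': depth becomes 2
  Position 20 '(': depth becomes 3
  Position 21 ')': depth becomes 2
  Position 22 '(': depth becomes 3
  Position 23 ')': depth becomes 2
  Position 24 ')': depth becomes 1
  Position 25 ')': depth becomes 0
Maximum depth reached: 4

4


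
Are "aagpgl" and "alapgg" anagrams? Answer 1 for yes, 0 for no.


Strings: "aagpgl", "alapgg"
Sorted first:  aagglp
Sorted second: aagglp
Sorted forms match => anagrams

1


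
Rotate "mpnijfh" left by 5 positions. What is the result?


Input: "mpnijfh", rotate left by 5
First 5 characters: "mpnij"
Remaining characters: "fh"
Concatenate remaining + first: "fh" + "mpnij" = "fhmpnij"

fhmpnij


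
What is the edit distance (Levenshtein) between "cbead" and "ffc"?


Computing edit distance: "cbead" -> "ffc"
DP table:
           f    f    c
      0    1    2    3
  c   1    1    2    2
  b   2    2    2    3
  e   3    3    3    3
  a   4    4    4    4
  d   5    5    5    5
Edit distance = dp[5][3] = 5

5


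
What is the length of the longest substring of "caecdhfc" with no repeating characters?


Input: "caecdhfc"
Sliding window (track last position of each char):
  Position 0 ('c'): window [0,0] length 1 -- new best
  Position 1 ('a'): window [0,1] length 2 -- new best
  Position 2 ('e'): window [0,2] length 3 -- new best
  Position 3 ('c'): repeat (last at 0), move window start to 1
  Position 3 ('c'): window [1,3] length 3
  Position 4 ('d'): window [1,4] length 4 -- new best
  Position 5 ('h'): window [1,5] length 5 -- new best
  Position 6 ('f'): window [1,6] length 6 -- new best
  Position 7 ('c'): repeat (last at 3), move window start to 4
  Position 7 ('c'): window [4,7] length 4
Longest substring with no repeats: "aecdhf" with length 6

6


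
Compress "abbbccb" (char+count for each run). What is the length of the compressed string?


Input: abbbccb
Runs:
  'a' x 1 => "a1"
  'b' x 3 => "b3"
  'c' x 2 => "c2"
  'b' x 1 => "b1"
Compressed: "a1b3c2b1"
Compressed length: 8

8


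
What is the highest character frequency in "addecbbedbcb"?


Input: addecbbedbcb
Character counts:
  'a': 1
  'b': 4
  'c': 2
  'd': 3
  'e': 2
Maximum frequency: 4

4


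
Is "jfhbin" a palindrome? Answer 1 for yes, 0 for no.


Input: jfhbin
Reversed: nibhfj
  Compare pos 0 ('j') with pos 5 ('n'): MISMATCH
  Compare pos 1 ('f') with pos 4 ('i'): MISMATCH
  Compare pos 2 ('h') with pos 3 ('b'): MISMATCH
Result: not a palindrome

0


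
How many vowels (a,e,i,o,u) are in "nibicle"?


Input: nibicle
Checking each character:
  'n' at position 0: consonant
  'i' at position 1: vowel (running total: 1)
  'b' at position 2: consonant
  'i' at position 3: vowel (running total: 2)
  'c' at position 4: consonant
  'l' at position 5: consonant
  'e' at position 6: vowel (running total: 3)
Total vowels: 3

3


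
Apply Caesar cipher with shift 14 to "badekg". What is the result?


Caesar cipher: shift "badekg" by 14
  'b' (pos 1) + 14 = pos 15 = 'p'
  'a' (pos 0) + 14 = pos 14 = 'o'
  'd' (pos 3) + 14 = pos 17 = 'r'
  'e' (pos 4) + 14 = pos 18 = 's'
  'k' (pos 10) + 14 = pos 24 = 'y'
  'g' (pos 6) + 14 = pos 20 = 'u'
Result: porsyu

porsyu


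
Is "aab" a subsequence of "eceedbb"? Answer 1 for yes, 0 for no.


Check if "aab" is a subsequence of "eceedbb"
Greedy scan:
  Position 0 ('e'): no match needed
  Position 1 ('c'): no match needed
  Position 2 ('e'): no match needed
  Position 3 ('e'): no match needed
  Position 4 ('d'): no match needed
  Position 5 ('b'): no match needed
  Position 6 ('b'): no match needed
Only matched 0/3 characters => not a subsequence

0


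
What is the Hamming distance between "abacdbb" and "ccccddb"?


Comparing "abacdbb" and "ccccddb" position by position:
  Position 0: 'a' vs 'c' => differ
  Position 1: 'b' vs 'c' => differ
  Position 2: 'a' vs 'c' => differ
  Position 3: 'c' vs 'c' => same
  Position 4: 'd' vs 'd' => same
  Position 5: 'b' vs 'd' => differ
  Position 6: 'b' vs 'b' => same
Total differences (Hamming distance): 4

4


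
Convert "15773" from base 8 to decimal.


Input: "15773" in base 8
Positional expansion:
  Digit '1' (value 1) x 8^4 = 4096
  Digit '5' (value 5) x 8^3 = 2560
  Digit '7' (value 7) x 8^2 = 448
  Digit '7' (value 7) x 8^1 = 56
  Digit '3' (value 3) x 8^0 = 3
Sum = 7163

7163


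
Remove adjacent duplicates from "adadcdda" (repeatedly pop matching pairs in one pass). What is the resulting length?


Input: adadcdda
Stack-based adjacent duplicate removal:
  Read 'a': push. Stack: a
  Read 'd': push. Stack: ad
  Read 'a': push. Stack: ada
  Read 'd': push. Stack: adad
  Read 'c': push. Stack: adadc
  Read 'd': push. Stack: adadcd
  Read 'd': matches stack top 'd' => pop. Stack: adadc
  Read 'a': push. Stack: adadca
Final stack: "adadca" (length 6)

6


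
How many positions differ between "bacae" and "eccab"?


Comparing "bacae" and "eccab" position by position:
  Position 0: 'b' vs 'e' => DIFFER
  Position 1: 'a' vs 'c' => DIFFER
  Position 2: 'c' vs 'c' => same
  Position 3: 'a' vs 'a' => same
  Position 4: 'e' vs 'b' => DIFFER
Positions that differ: 3

3


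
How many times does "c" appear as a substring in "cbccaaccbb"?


Searching for "c" in "cbccaaccbb"
Scanning each position:
  Position 0: "c" => MATCH
  Position 1: "b" => no
  Position 2: "c" => MATCH
  Position 3: "c" => MATCH
  Position 4: "a" => no
  Position 5: "a" => no
  Position 6: "c" => MATCH
  Position 7: "c" => MATCH
  Position 8: "b" => no
  Position 9: "b" => no
Total occurrences: 5

5


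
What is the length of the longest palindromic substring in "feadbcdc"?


Input: "feadbcdc"
Checking substrings for palindromes:
  [5:8] "cdc" (len 3) => palindrome
Longest palindromic substring: "cdc" with length 3

3


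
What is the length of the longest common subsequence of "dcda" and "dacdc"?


LCS of "dcda" and "dacdc"
DP table:
           d    a    c    d    c
      0    0    0    0    0    0
  d   0    1    1    1    1    1
  c   0    1    1    2    2    2
  d   0    1    1    2    3    3
  a   0    1    2    2    3    3
LCS length = dp[4][5] = 3

3


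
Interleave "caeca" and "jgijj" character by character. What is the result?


Interleaving "caeca" and "jgijj":
  Position 0: 'c' from first, 'j' from second => "cj"
  Position 1: 'a' from first, 'g' from second => "ag"
  Position 2: 'e' from first, 'i' from second => "ei"
  Position 3: 'c' from first, 'j' from second => "cj"
  Position 4: 'a' from first, 'j' from second => "aj"
Result: cjageicjaj

cjageicjaj


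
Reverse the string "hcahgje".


Input: hcahgje
Reading characters right to left:
  Position 6: 'e'
  Position 5: 'j'
  Position 4: 'g'
  Position 3: 'h'
  Position 2: 'a'
  Position 1: 'c'
  Position 0: 'h'
Reversed: ejghach

ejghach


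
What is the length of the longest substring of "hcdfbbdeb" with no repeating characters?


Input: "hcdfbbdeb"
Sliding window (track last position of each char):
  Position 0 ('h'): window [0,0] length 1 -- new best
  Position 1 ('c'): window [0,1] length 2 -- new best
  Position 2 ('d'): window [0,2] length 3 -- new best
  Position 3 ('f'): window [0,3] length 4 -- new best
  Position 4 ('b'): window [0,4] length 5 -- new best
  Position 5 ('b'): repeat (last at 4), move window start to 5
  Position 5 ('b'): window [5,5] length 1
  Position 6 ('d'): window [5,6] length 2
  Position 7 ('e'): window [5,7] length 3
  Position 8 ('b'): repeat (last at 5), move window start to 6
  Position 8 ('b'): window [6,8] length 3
Longest substring with no repeats: "hcdfb" with length 5

5


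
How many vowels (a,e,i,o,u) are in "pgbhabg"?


Input: pgbhabg
Checking each character:
  'p' at position 0: consonant
  'g' at position 1: consonant
  'b' at position 2: consonant
  'h' at position 3: consonant
  'a' at position 4: vowel (running total: 1)
  'b' at position 5: consonant
  'g' at position 6: consonant
Total vowels: 1

1


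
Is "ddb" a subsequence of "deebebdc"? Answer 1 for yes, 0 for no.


Check if "ddb" is a subsequence of "deebebdc"
Greedy scan:
  Position 0 ('d'): matches sub[0] = 'd'
  Position 1 ('e'): no match needed
  Position 2 ('e'): no match needed
  Position 3 ('b'): no match needed
  Position 4 ('e'): no match needed
  Position 5 ('b'): no match needed
  Position 6 ('d'): matches sub[1] = 'd'
  Position 7 ('c'): no match needed
Only matched 2/3 characters => not a subsequence

0


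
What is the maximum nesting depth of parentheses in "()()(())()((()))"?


Input: "()()(())()((()))"
Tracking depth:
  Position 0 '(': depth becomes 1
  Position 1 ')': depth becomes 0
  Position 2 '(': depth becomes 1
  Position 3 ')': depth becomes 0
  Position 4 '(': depth becomes 1
  Position 5 '(': depth becomes 2
  Position 6 ')': depth becomes 1
  Position 7 ')': depth becomes 0
  Position 8 '(': depth becomes 1
  Position 9 ')': depth becomes 0
  Position 10 '(': depth becomes 1
  Position 11 '(': depth becomes 2
  Position 12 '(': depth becomes 3
  Position 13 ')': depth becomes 2
  Position 14 ')': depth becomes 1
  Position 15 ')': depth becomes 0
Maximum depth reached: 3

3


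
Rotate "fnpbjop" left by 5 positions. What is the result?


Input: "fnpbjop", rotate left by 5
First 5 characters: "fnpbj"
Remaining characters: "op"
Concatenate remaining + first: "op" + "fnpbj" = "opfnpbj"

opfnpbj


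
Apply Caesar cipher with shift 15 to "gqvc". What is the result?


Caesar cipher: shift "gqvc" by 15
  'g' (pos 6) + 15 = pos 21 = 'v'
  'q' (pos 16) + 15 = pos 5 = 'f'
  'v' (pos 21) + 15 = pos 10 = 'k'
  'c' (pos 2) + 15 = pos 17 = 'r'
Result: vfkr

vfkr


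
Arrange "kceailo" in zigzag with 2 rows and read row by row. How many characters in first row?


Zigzag "kceailo" into 2 rows:
Placing characters:
  'k' => row 0
  'c' => row 1
  'e' => row 0
  'a' => row 1
  'i' => row 0
  'l' => row 1
  'o' => row 0
Rows:
  Row 0: "keio"
  Row 1: "cal"
First row length: 4

4


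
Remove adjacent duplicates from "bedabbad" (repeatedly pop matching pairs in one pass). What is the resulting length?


Input: bedabbad
Stack-based adjacent duplicate removal:
  Read 'b': push. Stack: b
  Read 'e': push. Stack: be
  Read 'd': push. Stack: bed
  Read 'a': push. Stack: beda
  Read 'b': push. Stack: bedab
  Read 'b': matches stack top 'b' => pop. Stack: beda
  Read 'a': matches stack top 'a' => pop. Stack: bed
  Read 'd': matches stack top 'd' => pop. Stack: be
Final stack: "be" (length 2)

2


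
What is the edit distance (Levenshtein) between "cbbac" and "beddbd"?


Computing edit distance: "cbbac" -> "beddbd"
DP table:
           b    e    d    d    b    d
      0    1    2    3    4    5    6
  c   1    1    2    3    4    5    6
  b   2    1    2    3    4    4    5
  b   3    2    2    3    4    4    5
  a   4    3    3    3    4    5    5
  c   5    4    4    4    4    5    6
Edit distance = dp[5][6] = 6

6


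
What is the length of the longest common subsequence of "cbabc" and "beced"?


LCS of "cbabc" and "beced"
DP table:
           b    e    c    e    d
      0    0    0    0    0    0
  c   0    0    0    1    1    1
  b   0    1    1    1    1    1
  a   0    1    1    1    1    1
  b   0    1    1    1    1    1
  c   0    1    1    2    2    2
LCS length = dp[5][5] = 2

2


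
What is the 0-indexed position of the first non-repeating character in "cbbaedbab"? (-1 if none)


Input: cbbaedbab
Character frequencies:
  'a': 2
  'b': 4
  'c': 1
  'd': 1
  'e': 1
Scanning left to right for freq == 1:
  Position 0 ('c'): unique! => answer = 0

0


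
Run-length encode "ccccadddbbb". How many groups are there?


Input: ccccadddbbb
Scanning for consecutive runs:
  Group 1: 'c' x 4 (positions 0-3)
  Group 2: 'a' x 1 (positions 4-4)
  Group 3: 'd' x 3 (positions 5-7)
  Group 4: 'b' x 3 (positions 8-10)
Total groups: 4

4


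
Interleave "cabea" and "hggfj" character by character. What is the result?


Interleaving "cabea" and "hggfj":
  Position 0: 'c' from first, 'h' from second => "ch"
  Position 1: 'a' from first, 'g' from second => "ag"
  Position 2: 'b' from first, 'g' from second => "bg"
  Position 3: 'e' from first, 'f' from second => "ef"
  Position 4: 'a' from first, 'j' from second => "aj"
Result: chagbgefaj

chagbgefaj


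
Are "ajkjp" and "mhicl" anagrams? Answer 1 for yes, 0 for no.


Strings: "ajkjp", "mhicl"
Sorted first:  ajjkp
Sorted second: chilm
Differ at position 0: 'a' vs 'c' => not anagrams

0


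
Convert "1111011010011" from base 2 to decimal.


Input: "1111011010011" in base 2
Positional expansion:
  Digit '1' (value 1) x 2^12 = 4096
  Digit '1' (value 1) x 2^11 = 2048
  Digit '1' (value 1) x 2^10 = 1024
  Digit '1' (value 1) x 2^9 = 512
  Digit '0' (value 0) x 2^8 = 0
  Digit '1' (value 1) x 2^7 = 128
  Digit '1' (value 1) x 2^6 = 64
  Digit '0' (value 0) x 2^5 = 0
  Digit '1' (value 1) x 2^4 = 16
  Digit '0' (value 0) x 2^3 = 0
  Digit '0' (value 0) x 2^2 = 0
  Digit '1' (value 1) x 2^1 = 2
  Digit '1' (value 1) x 2^0 = 1
Sum = 7891

7891


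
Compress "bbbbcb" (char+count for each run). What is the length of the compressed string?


Input: bbbbcb
Runs:
  'b' x 4 => "b4"
  'c' x 1 => "c1"
  'b' x 1 => "b1"
Compressed: "b4c1b1"
Compressed length: 6

6


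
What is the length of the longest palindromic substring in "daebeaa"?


Input: "daebeaa"
Checking substrings for palindromes:
  [1:6] "aebea" (len 5) => palindrome
  [2:5] "ebe" (len 3) => palindrome
  [5:7] "aa" (len 2) => palindrome
Longest palindromic substring: "aebea" with length 5

5


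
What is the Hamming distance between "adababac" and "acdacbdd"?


Comparing "adababac" and "acdacbdd" position by position:
  Position 0: 'a' vs 'a' => same
  Position 1: 'd' vs 'c' => differ
  Position 2: 'a' vs 'd' => differ
  Position 3: 'b' vs 'a' => differ
  Position 4: 'a' vs 'c' => differ
  Position 5: 'b' vs 'b' => same
  Position 6: 'a' vs 'd' => differ
  Position 7: 'c' vs 'd' => differ
Total differences (Hamming distance): 6

6


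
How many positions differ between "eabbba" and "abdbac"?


Comparing "eabbba" and "abdbac" position by position:
  Position 0: 'e' vs 'a' => DIFFER
  Position 1: 'a' vs 'b' => DIFFER
  Position 2: 'b' vs 'd' => DIFFER
  Position 3: 'b' vs 'b' => same
  Position 4: 'b' vs 'a' => DIFFER
  Position 5: 'a' vs 'c' => DIFFER
Positions that differ: 5

5


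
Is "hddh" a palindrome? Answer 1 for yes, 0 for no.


Input: hddh
Reversed: hddh
  Compare pos 0 ('h') with pos 3 ('h'): match
  Compare pos 1 ('d') with pos 2 ('d'): match
Result: palindrome

1


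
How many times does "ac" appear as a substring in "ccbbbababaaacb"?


Searching for "ac" in "ccbbbababaaacb"
Scanning each position:
  Position 0: "cc" => no
  Position 1: "cb" => no
  Position 2: "bb" => no
  Position 3: "bb" => no
  Position 4: "ba" => no
  Position 5: "ab" => no
  Position 6: "ba" => no
  Position 7: "ab" => no
  Position 8: "ba" => no
  Position 9: "aa" => no
  Position 10: "aa" => no
  Position 11: "ac" => MATCH
  Position 12: "cb" => no
Total occurrences: 1

1


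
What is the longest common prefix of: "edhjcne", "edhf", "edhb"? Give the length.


Words: edhjcne, edhf, edhb
  Position 0: all 'e' => match
  Position 1: all 'd' => match
  Position 2: all 'h' => match
  Position 3: ('j', 'f', 'b') => mismatch, stop
LCP = "edh" (length 3)

3


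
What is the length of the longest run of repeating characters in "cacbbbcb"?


Input: "cacbbbcb"
Scanning for longest run:
  Position 1 ('a'): new char, reset run to 1
  Position 2 ('c'): new char, reset run to 1
  Position 3 ('b'): new char, reset run to 1
  Position 4 ('b'): continues run of 'b', length=2
  Position 5 ('b'): continues run of 'b', length=3
  Position 6 ('c'): new char, reset run to 1
  Position 7 ('b'): new char, reset run to 1
Longest run: 'b' with length 3

3


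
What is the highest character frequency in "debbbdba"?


Input: debbbdba
Character counts:
  'a': 1
  'b': 4
  'd': 2
  'e': 1
Maximum frequency: 4

4


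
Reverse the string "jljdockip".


Input: jljdockip
Reading characters right to left:
  Position 8: 'p'
  Position 7: 'i'
  Position 6: 'k'
  Position 5: 'c'
  Position 4: 'o'
  Position 3: 'd'
  Position 2: 'j'
  Position 1: 'l'
  Position 0: 'j'
Reversed: pikcodjlj

pikcodjlj


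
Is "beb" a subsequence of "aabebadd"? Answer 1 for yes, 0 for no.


Check if "beb" is a subsequence of "aabebadd"
Greedy scan:
  Position 0 ('a'): no match needed
  Position 1 ('a'): no match needed
  Position 2 ('b'): matches sub[0] = 'b'
  Position 3 ('e'): matches sub[1] = 'e'
  Position 4 ('b'): matches sub[2] = 'b'
  Position 5 ('a'): no match needed
  Position 6 ('d'): no match needed
  Position 7 ('d'): no match needed
All 3 characters matched => is a subsequence

1


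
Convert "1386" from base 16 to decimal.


Input: "1386" in base 16
Positional expansion:
  Digit '1' (value 1) x 16^3 = 4096
  Digit '3' (value 3) x 16^2 = 768
  Digit '8' (value 8) x 16^1 = 128
  Digit '6' (value 6) x 16^0 = 6
Sum = 4998

4998


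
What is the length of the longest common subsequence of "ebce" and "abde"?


LCS of "ebce" and "abde"
DP table:
           a    b    d    e
      0    0    0    0    0
  e   0    0    0    0    1
  b   0    0    1    1    1
  c   0    0    1    1    1
  e   0    0    1    1    2
LCS length = dp[4][4] = 2

2


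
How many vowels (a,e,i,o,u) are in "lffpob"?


Input: lffpob
Checking each character:
  'l' at position 0: consonant
  'f' at position 1: consonant
  'f' at position 2: consonant
  'p' at position 3: consonant
  'o' at position 4: vowel (running total: 1)
  'b' at position 5: consonant
Total vowels: 1

1


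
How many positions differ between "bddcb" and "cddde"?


Comparing "bddcb" and "cddde" position by position:
  Position 0: 'b' vs 'c' => DIFFER
  Position 1: 'd' vs 'd' => same
  Position 2: 'd' vs 'd' => same
  Position 3: 'c' vs 'd' => DIFFER
  Position 4: 'b' vs 'e' => DIFFER
Positions that differ: 3

3


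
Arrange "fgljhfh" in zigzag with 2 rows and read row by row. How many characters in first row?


Zigzag "fgljhfh" into 2 rows:
Placing characters:
  'f' => row 0
  'g' => row 1
  'l' => row 0
  'j' => row 1
  'h' => row 0
  'f' => row 1
  'h' => row 0
Rows:
  Row 0: "flhh"
  Row 1: "gjf"
First row length: 4

4


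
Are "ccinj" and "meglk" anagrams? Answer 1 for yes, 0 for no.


Strings: "ccinj", "meglk"
Sorted first:  ccijn
Sorted second: egklm
Differ at position 0: 'c' vs 'e' => not anagrams

0


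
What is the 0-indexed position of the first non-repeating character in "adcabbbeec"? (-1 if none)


Input: adcabbbeec
Character frequencies:
  'a': 2
  'b': 3
  'c': 2
  'd': 1
  'e': 2
Scanning left to right for freq == 1:
  Position 0 ('a'): freq=2, skip
  Position 1 ('d'): unique! => answer = 1

1


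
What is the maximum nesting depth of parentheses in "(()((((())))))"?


Input: "(()((((())))))"
Tracking depth:
  Position 0 '(': depth becomes 1
  Position 1 '(': depth becomes 2
  Position 2 ')': depth becomes 1
  Position 3 '(': depth becomes 2
  Position 4 '(': depth becomes 3
  Position 5 '(': depth becomes 4
  Position 6 '(': depth becomes 5
  Position 7 '(': depth becomes 6
  Position 8 ')': depth becomes 5
  Position 9 ')': depth becomes 4
  Position 10 ')': depth becomes 3
  Position 11 ')': depth becomes 2
  Position 12 ')': depth becomes 1
  Position 13 ')': depth becomes 0
Maximum depth reached: 6

6


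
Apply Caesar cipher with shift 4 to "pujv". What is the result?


Caesar cipher: shift "pujv" by 4
  'p' (pos 15) + 4 = pos 19 = 't'
  'u' (pos 20) + 4 = pos 24 = 'y'
  'j' (pos 9) + 4 = pos 13 = 'n'
  'v' (pos 21) + 4 = pos 25 = 'z'
Result: tynz

tynz


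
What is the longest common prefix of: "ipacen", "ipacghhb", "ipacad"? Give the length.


Words: ipacen, ipacghhb, ipacad
  Position 0: all 'i' => match
  Position 1: all 'p' => match
  Position 2: all 'a' => match
  Position 3: all 'c' => match
  Position 4: ('e', 'g', 'a') => mismatch, stop
LCP = "ipac" (length 4)

4


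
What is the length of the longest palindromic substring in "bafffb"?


Input: "bafffb"
Checking substrings for palindromes:
  [2:5] "fff" (len 3) => palindrome
  [2:4] "ff" (len 2) => palindrome
  [3:5] "ff" (len 2) => palindrome
Longest palindromic substring: "fff" with length 3

3


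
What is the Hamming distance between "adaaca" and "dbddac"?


Comparing "adaaca" and "dbddac" position by position:
  Position 0: 'a' vs 'd' => differ
  Position 1: 'd' vs 'b' => differ
  Position 2: 'a' vs 'd' => differ
  Position 3: 'a' vs 'd' => differ
  Position 4: 'c' vs 'a' => differ
  Position 5: 'a' vs 'c' => differ
Total differences (Hamming distance): 6

6


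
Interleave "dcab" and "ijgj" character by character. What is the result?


Interleaving "dcab" and "ijgj":
  Position 0: 'd' from first, 'i' from second => "di"
  Position 1: 'c' from first, 'j' from second => "cj"
  Position 2: 'a' from first, 'g' from second => "ag"
  Position 3: 'b' from first, 'j' from second => "bj"
Result: dicjagbj

dicjagbj


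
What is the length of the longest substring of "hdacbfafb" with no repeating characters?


Input: "hdacbfafb"
Sliding window (track last position of each char):
  Position 0 ('h'): window [0,0] length 1 -- new best
  Position 1 ('d'): window [0,1] length 2 -- new best
  Position 2 ('a'): window [0,2] length 3 -- new best
  Position 3 ('c'): window [0,3] length 4 -- new best
  Position 4 ('b'): window [0,4] length 5 -- new best
  Position 5 ('f'): window [0,5] length 6 -- new best
  Position 6 ('a'): repeat (last at 2), move window start to 3
  Position 6 ('a'): window [3,6] length 4
  Position 7 ('f'): repeat (last at 5), move window start to 6
  Position 7 ('f'): window [6,7] length 2
  Position 8 ('b'): window [6,8] length 3
Longest substring with no repeats: "hdacbf" with length 6

6


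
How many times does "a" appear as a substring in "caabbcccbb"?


Searching for "a" in "caabbcccbb"
Scanning each position:
  Position 0: "c" => no
  Position 1: "a" => MATCH
  Position 2: "a" => MATCH
  Position 3: "b" => no
  Position 4: "b" => no
  Position 5: "c" => no
  Position 6: "c" => no
  Position 7: "c" => no
  Position 8: "b" => no
  Position 9: "b" => no
Total occurrences: 2

2


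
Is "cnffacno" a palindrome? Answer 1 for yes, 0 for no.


Input: cnffacno
Reversed: oncaffnc
  Compare pos 0 ('c') with pos 7 ('o'): MISMATCH
  Compare pos 1 ('n') with pos 6 ('n'): match
  Compare pos 2 ('f') with pos 5 ('c'): MISMATCH
  Compare pos 3 ('f') with pos 4 ('a'): MISMATCH
Result: not a palindrome

0


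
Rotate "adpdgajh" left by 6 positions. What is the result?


Input: "adpdgajh", rotate left by 6
First 6 characters: "adpdga"
Remaining characters: "jh"
Concatenate remaining + first: "jh" + "adpdga" = "jhadpdga"

jhadpdga


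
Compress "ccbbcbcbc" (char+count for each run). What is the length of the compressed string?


Input: ccbbcbcbc
Runs:
  'c' x 2 => "c2"
  'b' x 2 => "b2"
  'c' x 1 => "c1"
  'b' x 1 => "b1"
  'c' x 1 => "c1"
  'b' x 1 => "b1"
  'c' x 1 => "c1"
Compressed: "c2b2c1b1c1b1c1"
Compressed length: 14

14


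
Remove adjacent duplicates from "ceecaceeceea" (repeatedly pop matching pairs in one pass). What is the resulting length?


Input: ceecaceeceea
Stack-based adjacent duplicate removal:
  Read 'c': push. Stack: c
  Read 'e': push. Stack: ce
  Read 'e': matches stack top 'e' => pop. Stack: c
  Read 'c': matches stack top 'c' => pop. Stack: (empty)
  Read 'a': push. Stack: a
  Read 'c': push. Stack: ac
  Read 'e': push. Stack: ace
  Read 'e': matches stack top 'e' => pop. Stack: ac
  Read 'c': matches stack top 'c' => pop. Stack: a
  Read 'e': push. Stack: ae
  Read 'e': matches stack top 'e' => pop. Stack: a
  Read 'a': matches stack top 'a' => pop. Stack: (empty)
Final stack: "" (length 0)

0


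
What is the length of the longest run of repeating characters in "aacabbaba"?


Input: "aacabbaba"
Scanning for longest run:
  Position 1 ('a'): continues run of 'a', length=2
  Position 2 ('c'): new char, reset run to 1
  Position 3 ('a'): new char, reset run to 1
  Position 4 ('b'): new char, reset run to 1
  Position 5 ('b'): continues run of 'b', length=2
  Position 6 ('a'): new char, reset run to 1
  Position 7 ('b'): new char, reset run to 1
  Position 8 ('a'): new char, reset run to 1
Longest run: 'a' with length 2

2


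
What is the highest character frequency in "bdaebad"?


Input: bdaebad
Character counts:
  'a': 2
  'b': 2
  'd': 2
  'e': 1
Maximum frequency: 2

2


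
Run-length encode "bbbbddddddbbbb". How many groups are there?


Input: bbbbddddddbbbb
Scanning for consecutive runs:
  Group 1: 'b' x 4 (positions 0-3)
  Group 2: 'd' x 6 (positions 4-9)
  Group 3: 'b' x 4 (positions 10-13)
Total groups: 3

3


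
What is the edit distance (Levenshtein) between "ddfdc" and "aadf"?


Computing edit distance: "ddfdc" -> "aadf"
DP table:
           a    a    d    f
      0    1    2    3    4
  d   1    1    2    2    3
  d   2    2    2    2    3
  f   3    3    3    3    2
  d   4    4    4    3    3
  c   5    5    5    4    4
Edit distance = dp[5][4] = 4

4


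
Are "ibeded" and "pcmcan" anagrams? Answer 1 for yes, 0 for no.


Strings: "ibeded", "pcmcan"
Sorted first:  bddeei
Sorted second: accmnp
Differ at position 0: 'b' vs 'a' => not anagrams

0


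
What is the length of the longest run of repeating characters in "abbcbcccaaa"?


Input: "abbcbcccaaa"
Scanning for longest run:
  Position 1 ('b'): new char, reset run to 1
  Position 2 ('b'): continues run of 'b', length=2
  Position 3 ('c'): new char, reset run to 1
  Position 4 ('b'): new char, reset run to 1
  Position 5 ('c'): new char, reset run to 1
  Position 6 ('c'): continues run of 'c', length=2
  Position 7 ('c'): continues run of 'c', length=3
  Position 8 ('a'): new char, reset run to 1
  Position 9 ('a'): continues run of 'a', length=2
  Position 10 ('a'): continues run of 'a', length=3
Longest run: 'c' with length 3

3


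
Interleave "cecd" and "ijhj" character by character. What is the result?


Interleaving "cecd" and "ijhj":
  Position 0: 'c' from first, 'i' from second => "ci"
  Position 1: 'e' from first, 'j' from second => "ej"
  Position 2: 'c' from first, 'h' from second => "ch"
  Position 3: 'd' from first, 'j' from second => "dj"
Result: ciejchdj

ciejchdj


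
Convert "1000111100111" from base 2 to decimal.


Input: "1000111100111" in base 2
Positional expansion:
  Digit '1' (value 1) x 2^12 = 4096
  Digit '0' (value 0) x 2^11 = 0
  Digit '0' (value 0) x 2^10 = 0
  Digit '0' (value 0) x 2^9 = 0
  Digit '1' (value 1) x 2^8 = 256
  Digit '1' (value 1) x 2^7 = 128
  Digit '1' (value 1) x 2^6 = 64
  Digit '1' (value 1) x 2^5 = 32
  Digit '0' (value 0) x 2^4 = 0
  Digit '0' (value 0) x 2^3 = 0
  Digit '1' (value 1) x 2^2 = 4
  Digit '1' (value 1) x 2^1 = 2
  Digit '1' (value 1) x 2^0 = 1
Sum = 4583

4583


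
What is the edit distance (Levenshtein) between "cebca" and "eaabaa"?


Computing edit distance: "cebca" -> "eaabaa"
DP table:
           e    a    a    b    a    a
      0    1    2    3    4    5    6
  c   1    1    2    3    4    5    6
  e   2    1    2    3    4    5    6
  b   3    2    2    3    3    4    5
  c   4    3    3    3    4    4    5
  a   5    4    3    3    4    4    4
Edit distance = dp[5][6] = 4

4


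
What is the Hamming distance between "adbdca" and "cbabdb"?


Comparing "adbdca" and "cbabdb" position by position:
  Position 0: 'a' vs 'c' => differ
  Position 1: 'd' vs 'b' => differ
  Position 2: 'b' vs 'a' => differ
  Position 3: 'd' vs 'b' => differ
  Position 4: 'c' vs 'd' => differ
  Position 5: 'a' vs 'b' => differ
Total differences (Hamming distance): 6

6


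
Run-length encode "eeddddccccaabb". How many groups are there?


Input: eeddddccccaabb
Scanning for consecutive runs:
  Group 1: 'e' x 2 (positions 0-1)
  Group 2: 'd' x 4 (positions 2-5)
  Group 3: 'c' x 4 (positions 6-9)
  Group 4: 'a' x 2 (positions 10-11)
  Group 5: 'b' x 2 (positions 12-13)
Total groups: 5

5


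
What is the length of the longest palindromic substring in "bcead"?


Input: "bcead"
Checking substrings for palindromes:
  No multi-char palindromic substrings found
Longest palindromic substring: "b" with length 1

1


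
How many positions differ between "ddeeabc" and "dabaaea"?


Comparing "ddeeabc" and "dabaaea" position by position:
  Position 0: 'd' vs 'd' => same
  Position 1: 'd' vs 'a' => DIFFER
  Position 2: 'e' vs 'b' => DIFFER
  Position 3: 'e' vs 'a' => DIFFER
  Position 4: 'a' vs 'a' => same
  Position 5: 'b' vs 'e' => DIFFER
  Position 6: 'c' vs 'a' => DIFFER
Positions that differ: 5

5


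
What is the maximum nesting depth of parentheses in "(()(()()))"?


Input: "(()(()()))"
Tracking depth:
  Position 0 '(': depth becomes 1
  Position 1 '(': depth becomes 2
  Position 2 ')': depth becomes 1
  Position 3 '(': depth becomes 2
  Position 4 '(': depth becomes 3
  Position 5 ')': depth becomes 2
  Position 6 '(': depth becomes 3
  Position 7 ')': depth becomes 2
  Position 8 ')': depth becomes 1
  Position 9 ')': depth becomes 0
Maximum depth reached: 3

3


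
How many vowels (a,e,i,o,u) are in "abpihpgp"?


Input: abpihpgp
Checking each character:
  'a' at position 0: vowel (running total: 1)
  'b' at position 1: consonant
  'p' at position 2: consonant
  'i' at position 3: vowel (running total: 2)
  'h' at position 4: consonant
  'p' at position 5: consonant
  'g' at position 6: consonant
  'p' at position 7: consonant
Total vowels: 2

2


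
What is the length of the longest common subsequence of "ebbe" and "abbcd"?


LCS of "ebbe" and "abbcd"
DP table:
           a    b    b    c    d
      0    0    0    0    0    0
  e   0    0    0    0    0    0
  b   0    0    1    1    1    1
  b   0    0    1    2    2    2
  e   0    0    1    2    2    2
LCS length = dp[4][5] = 2

2


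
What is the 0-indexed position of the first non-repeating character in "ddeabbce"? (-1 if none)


Input: ddeabbce
Character frequencies:
  'a': 1
  'b': 2
  'c': 1
  'd': 2
  'e': 2
Scanning left to right for freq == 1:
  Position 0 ('d'): freq=2, skip
  Position 1 ('d'): freq=2, skip
  Position 2 ('e'): freq=2, skip
  Position 3 ('a'): unique! => answer = 3

3


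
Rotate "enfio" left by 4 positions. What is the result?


Input: "enfio", rotate left by 4
First 4 characters: "enfi"
Remaining characters: "o"
Concatenate remaining + first: "o" + "enfi" = "oenfi"

oenfi


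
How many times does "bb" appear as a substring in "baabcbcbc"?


Searching for "bb" in "baabcbcbc"
Scanning each position:
  Position 0: "ba" => no
  Position 1: "aa" => no
  Position 2: "ab" => no
  Position 3: "bc" => no
  Position 4: "cb" => no
  Position 5: "bc" => no
  Position 6: "cb" => no
  Position 7: "bc" => no
Total occurrences: 0

0


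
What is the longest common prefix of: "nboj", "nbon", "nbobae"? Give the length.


Words: nboj, nbon, nbobae
  Position 0: all 'n' => match
  Position 1: all 'b' => match
  Position 2: all 'o' => match
  Position 3: ('j', 'n', 'b') => mismatch, stop
LCP = "nbo" (length 3)

3


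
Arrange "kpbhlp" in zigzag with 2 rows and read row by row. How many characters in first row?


Zigzag "kpbhlp" into 2 rows:
Placing characters:
  'k' => row 0
  'p' => row 1
  'b' => row 0
  'h' => row 1
  'l' => row 0
  'p' => row 1
Rows:
  Row 0: "kbl"
  Row 1: "php"
First row length: 3

3


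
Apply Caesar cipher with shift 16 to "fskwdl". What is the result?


Caesar cipher: shift "fskwdl" by 16
  'f' (pos 5) + 16 = pos 21 = 'v'
  's' (pos 18) + 16 = pos 8 = 'i'
  'k' (pos 10) + 16 = pos 0 = 'a'
  'w' (pos 22) + 16 = pos 12 = 'm'
  'd' (pos 3) + 16 = pos 19 = 't'
  'l' (pos 11) + 16 = pos 1 = 'b'
Result: viamtb

viamtb


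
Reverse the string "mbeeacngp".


Input: mbeeacngp
Reading characters right to left:
  Position 8: 'p'
  Position 7: 'g'
  Position 6: 'n'
  Position 5: 'c'
  Position 4: 'a'
  Position 3: 'e'
  Position 2: 'e'
  Position 1: 'b'
  Position 0: 'm'
Reversed: pgncaeebm

pgncaeebm


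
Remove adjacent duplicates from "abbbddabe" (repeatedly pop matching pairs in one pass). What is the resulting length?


Input: abbbddabe
Stack-based adjacent duplicate removal:
  Read 'a': push. Stack: a
  Read 'b': push. Stack: ab
  Read 'b': matches stack top 'b' => pop. Stack: a
  Read 'b': push. Stack: ab
  Read 'd': push. Stack: abd
  Read 'd': matches stack top 'd' => pop. Stack: ab
  Read 'a': push. Stack: aba
  Read 'b': push. Stack: abab
  Read 'e': push. Stack: ababe
Final stack: "ababe" (length 5)

5


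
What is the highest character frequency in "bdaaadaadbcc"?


Input: bdaaadaadbcc
Character counts:
  'a': 5
  'b': 2
  'c': 2
  'd': 3
Maximum frequency: 5

5


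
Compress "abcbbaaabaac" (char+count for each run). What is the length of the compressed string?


Input: abcbbaaabaac
Runs:
  'a' x 1 => "a1"
  'b' x 1 => "b1"
  'c' x 1 => "c1"
  'b' x 2 => "b2"
  'a' x 3 => "a3"
  'b' x 1 => "b1"
  'a' x 2 => "a2"
  'c' x 1 => "c1"
Compressed: "a1b1c1b2a3b1a2c1"
Compressed length: 16

16


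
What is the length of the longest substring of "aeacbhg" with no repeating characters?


Input: "aeacbhg"
Sliding window (track last position of each char):
  Position 0 ('a'): window [0,0] length 1 -- new best
  Position 1 ('e'): window [0,1] length 2 -- new best
  Position 2 ('a'): repeat (last at 0), move window start to 1
  Position 2 ('a'): window [1,2] length 2
  Position 3 ('c'): window [1,3] length 3 -- new best
  Position 4 ('b'): window [1,4] length 4 -- new best
  Position 5 ('h'): window [1,5] length 5 -- new best
  Position 6 ('g'): window [1,6] length 6 -- new best
Longest substring with no repeats: "eacbhg" with length 6

6


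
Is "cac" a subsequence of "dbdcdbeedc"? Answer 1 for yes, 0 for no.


Check if "cac" is a subsequence of "dbdcdbeedc"
Greedy scan:
  Position 0 ('d'): no match needed
  Position 1 ('b'): no match needed
  Position 2 ('d'): no match needed
  Position 3 ('c'): matches sub[0] = 'c'
  Position 4 ('d'): no match needed
  Position 5 ('b'): no match needed
  Position 6 ('e'): no match needed
  Position 7 ('e'): no match needed
  Position 8 ('d'): no match needed
  Position 9 ('c'): no match needed
Only matched 1/3 characters => not a subsequence

0


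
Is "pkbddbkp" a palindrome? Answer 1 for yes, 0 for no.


Input: pkbddbkp
Reversed: pkbddbkp
  Compare pos 0 ('p') with pos 7 ('p'): match
  Compare pos 1 ('k') with pos 6 ('k'): match
  Compare pos 2 ('b') with pos 5 ('b'): match
  Compare pos 3 ('d') with pos 4 ('d'): match
Result: palindrome

1


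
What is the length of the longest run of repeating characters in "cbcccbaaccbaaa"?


Input: "cbcccbaaccbaaa"
Scanning for longest run:
  Position 1 ('b'): new char, reset run to 1
  Position 2 ('c'): new char, reset run to 1
  Position 3 ('c'): continues run of 'c', length=2
  Position 4 ('c'): continues run of 'c', length=3
  Position 5 ('b'): new char, reset run to 1
  Position 6 ('a'): new char, reset run to 1
  Position 7 ('a'): continues run of 'a', length=2
  Position 8 ('c'): new char, reset run to 1
  Position 9 ('c'): continues run of 'c', length=2
  Position 10 ('b'): new char, reset run to 1
  Position 11 ('a'): new char, reset run to 1
  Position 12 ('a'): continues run of 'a', length=2
  Position 13 ('a'): continues run of 'a', length=3
Longest run: 'c' with length 3

3


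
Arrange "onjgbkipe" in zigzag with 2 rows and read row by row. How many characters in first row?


Zigzag "onjgbkipe" into 2 rows:
Placing characters:
  'o' => row 0
  'n' => row 1
  'j' => row 0
  'g' => row 1
  'b' => row 0
  'k' => row 1
  'i' => row 0
  'p' => row 1
  'e' => row 0
Rows:
  Row 0: "ojbie"
  Row 1: "ngkp"
First row length: 5

5


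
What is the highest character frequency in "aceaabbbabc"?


Input: aceaabbbabc
Character counts:
  'a': 4
  'b': 4
  'c': 2
  'e': 1
Maximum frequency: 4

4


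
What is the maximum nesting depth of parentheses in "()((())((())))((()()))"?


Input: "()((())((())))((()()))"
Tracking depth:
  Position 0 '(': depth becomes 1
  Position 1 ')': depth becomes 0
  Position 2 '(': depth becomes 1
  Position 3 '(': depth becomes 2
  Position 4 '(': depth becomes 3
  Position 5 ')': depth becomes 2
  Position 6 ')': depth becomes 1
  Position 7 '(': depth becomes 2
  Position 8 '(': depth becomes 3
  Position 9 '(': depth becomes 4
  Position 10 ')': depth becomes 3
  Position 11 ')': depth becomes 2
  Position 12 ')': depth becomes 1
  Position 13 ')': depth becomes 0
  Position 14 '(': depth becomes 1
  Position 15 '(': depth becomes 2
  Position 16 '(': depth becomes 3
  Position 17 ')': depth becomes 2
  Position 18 '(': depth becomes 3
  Position 19 ')': depth becomes 2
  Position 20 ')': depth becomes 1
  Position 21 ')': depth becomes 0
Maximum depth reached: 4

4


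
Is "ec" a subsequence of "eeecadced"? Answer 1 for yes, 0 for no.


Check if "ec" is a subsequence of "eeecadced"
Greedy scan:
  Position 0 ('e'): matches sub[0] = 'e'
  Position 1 ('e'): no match needed
  Position 2 ('e'): no match needed
  Position 3 ('c'): matches sub[1] = 'c'
  Position 4 ('a'): no match needed
  Position 5 ('d'): no match needed
  Position 6 ('c'): no match needed
  Position 7 ('e'): no match needed
  Position 8 ('d'): no match needed
All 2 characters matched => is a subsequence

1


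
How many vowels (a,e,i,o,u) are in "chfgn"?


Input: chfgn
Checking each character:
  'c' at position 0: consonant
  'h' at position 1: consonant
  'f' at position 2: consonant
  'g' at position 3: consonant
  'n' at position 4: consonant
Total vowels: 0

0
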